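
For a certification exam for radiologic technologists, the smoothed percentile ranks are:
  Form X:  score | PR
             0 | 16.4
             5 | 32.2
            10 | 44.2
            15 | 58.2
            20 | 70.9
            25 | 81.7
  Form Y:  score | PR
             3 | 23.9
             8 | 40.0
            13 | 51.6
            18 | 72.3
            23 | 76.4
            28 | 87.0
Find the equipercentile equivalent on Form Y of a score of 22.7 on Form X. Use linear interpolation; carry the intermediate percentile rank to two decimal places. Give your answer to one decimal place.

PR of 22.7 on Form X: 70.9 + (22.7 − 20)/(25 − 20) × (81.7 − 70.9) = 76.73
On Form Y, PR 76.73 falls between score 23 (PR 76.4) and 28 (PR 87.0).
Interpolate: 23 + (76.73 − 76.4)/(87.0 − 76.4) × (28 − 23) = 23.2

23.2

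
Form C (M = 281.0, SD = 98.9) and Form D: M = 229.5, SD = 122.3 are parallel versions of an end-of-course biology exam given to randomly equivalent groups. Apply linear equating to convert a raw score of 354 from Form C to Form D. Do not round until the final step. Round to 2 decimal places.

Linear equating: y = (SD_Y/SD_X)(x − M_X) + M_Y
y = (122.3/98.9)(354 − 281.0) + 229.5
y = 1.236603 × 73.0 + 229.5 = 90.2720 + 229.5 = 319.77

319.77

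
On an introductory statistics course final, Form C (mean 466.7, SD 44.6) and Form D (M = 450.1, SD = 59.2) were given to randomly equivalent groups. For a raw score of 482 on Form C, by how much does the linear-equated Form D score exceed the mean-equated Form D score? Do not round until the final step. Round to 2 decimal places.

Mean-equated: 482 + (450.1 − 466.7) = 465.40
Linear-equated: (59.2/44.6)(482 − 466.7) + 450.1 = 470.409
Difference = 470.409 − 465.40 = 5.01

5.01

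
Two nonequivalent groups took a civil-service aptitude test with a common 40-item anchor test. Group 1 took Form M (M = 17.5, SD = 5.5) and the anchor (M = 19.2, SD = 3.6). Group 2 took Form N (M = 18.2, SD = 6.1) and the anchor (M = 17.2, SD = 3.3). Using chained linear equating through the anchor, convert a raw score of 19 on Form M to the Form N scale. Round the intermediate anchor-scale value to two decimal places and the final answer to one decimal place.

23.7

Form M → anchor (Group 1): v = (3.6/5.5)(19 − 17.5) + 19.2 = 20.18
anchor → Form N (Group 2): y = (6.1/3.3)(20.18 − 17.2) + 18.2 = 23.7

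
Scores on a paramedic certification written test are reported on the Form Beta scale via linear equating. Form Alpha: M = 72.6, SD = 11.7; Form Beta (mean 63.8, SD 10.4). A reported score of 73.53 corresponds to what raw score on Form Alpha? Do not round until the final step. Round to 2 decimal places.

83.55

Invert y = (SD_Y/SD_X)(x − M_X) + M_Y:
x = (SD_X/SD_Y)(y − M_Y) + M_X = (11.7/10.4)(73.53 − 63.8) + 72.6
x = 1.125000 × 9.730 + 72.6 = 83.55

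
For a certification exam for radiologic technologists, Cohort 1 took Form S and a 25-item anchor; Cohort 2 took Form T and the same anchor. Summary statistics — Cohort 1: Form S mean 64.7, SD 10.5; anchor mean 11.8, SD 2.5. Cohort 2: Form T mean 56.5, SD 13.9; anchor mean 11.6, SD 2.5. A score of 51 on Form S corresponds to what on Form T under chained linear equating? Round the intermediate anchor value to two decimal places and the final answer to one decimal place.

Form S → anchor (Cohort 1): v = (2.5/10.5)(51 − 64.7) + 11.8 = 8.54
anchor → Form T (Cohort 2): y = (13.9/2.5)(8.54 − 11.6) + 56.5 = 39.5

39.5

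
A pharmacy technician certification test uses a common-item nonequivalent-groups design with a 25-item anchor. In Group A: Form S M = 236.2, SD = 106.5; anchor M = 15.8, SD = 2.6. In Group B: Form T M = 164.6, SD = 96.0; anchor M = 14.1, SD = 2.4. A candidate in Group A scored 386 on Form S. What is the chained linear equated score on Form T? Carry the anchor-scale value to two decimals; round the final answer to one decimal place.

Form S → anchor (Group A): v = (2.6/106.5)(386 − 236.2) + 15.8 = 19.46
anchor → Form T (Group B): y = (96.0/2.4)(19.46 − 14.1) + 164.6 = 379.0

379.0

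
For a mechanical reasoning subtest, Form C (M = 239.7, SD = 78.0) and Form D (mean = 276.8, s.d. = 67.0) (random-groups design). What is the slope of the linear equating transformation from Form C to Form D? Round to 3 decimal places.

A = SD_Y / SD_X = 67.0 / 78.0 = 0.859

0.859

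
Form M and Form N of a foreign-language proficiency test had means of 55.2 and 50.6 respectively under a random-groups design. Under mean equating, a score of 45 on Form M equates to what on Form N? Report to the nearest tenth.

40.4

Mean equating: y = x + (M_Y − M_X) = 45 + (50.6 − 55.2) = 40.4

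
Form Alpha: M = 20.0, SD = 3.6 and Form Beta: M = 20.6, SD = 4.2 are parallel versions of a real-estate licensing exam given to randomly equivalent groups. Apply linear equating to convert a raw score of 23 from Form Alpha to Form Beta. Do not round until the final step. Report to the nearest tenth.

Linear equating: y = (SD_Y/SD_X)(x − M_X) + M_Y
y = (4.2/3.6)(23 − 20.0) + 20.6
y = 1.166667 × 3.0 + 20.6 = 3.5000 + 20.6 = 24.1

24.1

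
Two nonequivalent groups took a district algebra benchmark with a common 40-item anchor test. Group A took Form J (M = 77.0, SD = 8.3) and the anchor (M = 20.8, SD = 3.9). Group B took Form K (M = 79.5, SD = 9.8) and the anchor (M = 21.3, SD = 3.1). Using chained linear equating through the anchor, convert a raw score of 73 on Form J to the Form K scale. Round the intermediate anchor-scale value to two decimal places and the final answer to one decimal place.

72.0

Form J → anchor (Group A): v = (3.9/8.3)(73 − 77.0) + 20.8 = 18.92
anchor → Form K (Group B): y = (9.8/3.1)(18.92 − 21.3) + 79.5 = 72.0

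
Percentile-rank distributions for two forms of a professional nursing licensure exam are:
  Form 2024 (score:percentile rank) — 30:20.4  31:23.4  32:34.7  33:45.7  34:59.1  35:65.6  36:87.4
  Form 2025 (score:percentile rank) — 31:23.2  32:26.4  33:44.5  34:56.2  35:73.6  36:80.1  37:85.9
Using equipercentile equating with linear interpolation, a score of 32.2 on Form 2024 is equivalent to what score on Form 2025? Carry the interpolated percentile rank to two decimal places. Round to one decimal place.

PR of 32.2 on Form 2024: 34.7 + (32.2 − 32)/(33 − 32) × (45.7 − 34.7) = 36.90
On Form 2025, PR 36.90 falls between score 32 (PR 26.4) and 33 (PR 44.5).
Interpolate: 32 + (36.90 − 26.4)/(44.5 − 26.4) × (33 − 32) = 32.6

32.6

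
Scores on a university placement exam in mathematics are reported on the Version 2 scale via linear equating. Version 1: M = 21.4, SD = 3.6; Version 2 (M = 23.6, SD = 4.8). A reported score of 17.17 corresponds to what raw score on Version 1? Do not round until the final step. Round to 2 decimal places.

16.58

Invert y = (SD_Y/SD_X)(x − M_X) + M_Y:
x = (SD_X/SD_Y)(y − M_Y) + M_X = (3.6/4.8)(17.17 − 23.6) + 21.4
x = 0.750000 × -6.430 + 21.4 = 16.58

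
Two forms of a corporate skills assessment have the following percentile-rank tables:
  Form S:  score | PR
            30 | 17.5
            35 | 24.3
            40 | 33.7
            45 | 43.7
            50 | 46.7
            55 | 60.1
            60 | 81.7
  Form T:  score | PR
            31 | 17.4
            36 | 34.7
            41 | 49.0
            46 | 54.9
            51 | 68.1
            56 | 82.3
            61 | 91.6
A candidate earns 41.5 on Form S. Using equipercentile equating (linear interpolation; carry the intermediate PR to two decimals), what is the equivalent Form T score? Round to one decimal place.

36.7

PR of 41.5 on Form S: 33.7 + (41.5 − 40)/(45 − 40) × (43.7 − 33.7) = 36.70
On Form T, PR 36.70 falls between score 36 (PR 34.7) and 41 (PR 49.0).
Interpolate: 36 + (36.70 − 34.7)/(49.0 − 34.7) × (41 − 36) = 36.7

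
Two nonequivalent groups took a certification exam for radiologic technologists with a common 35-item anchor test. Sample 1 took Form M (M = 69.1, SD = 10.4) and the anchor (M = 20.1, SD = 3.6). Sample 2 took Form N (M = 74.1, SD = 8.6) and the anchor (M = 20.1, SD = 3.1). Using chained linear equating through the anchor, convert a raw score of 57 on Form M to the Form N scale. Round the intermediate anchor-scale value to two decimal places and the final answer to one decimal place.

62.5

Form M → anchor (Sample 1): v = (3.6/10.4)(57 − 69.1) + 20.1 = 15.91
anchor → Form N (Sample 2): y = (8.6/3.1)(15.91 − 20.1) + 74.1 = 62.5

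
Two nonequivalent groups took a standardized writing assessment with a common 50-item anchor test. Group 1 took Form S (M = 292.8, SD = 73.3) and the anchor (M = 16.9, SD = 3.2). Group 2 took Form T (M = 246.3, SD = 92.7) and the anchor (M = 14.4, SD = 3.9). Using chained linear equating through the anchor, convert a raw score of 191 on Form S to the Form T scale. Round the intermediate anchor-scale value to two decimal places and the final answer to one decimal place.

200.2

Form S → anchor (Group 1): v = (3.2/73.3)(191 − 292.8) + 16.9 = 12.46
anchor → Form T (Group 2): y = (92.7/3.9)(12.46 − 14.4) + 246.3 = 200.2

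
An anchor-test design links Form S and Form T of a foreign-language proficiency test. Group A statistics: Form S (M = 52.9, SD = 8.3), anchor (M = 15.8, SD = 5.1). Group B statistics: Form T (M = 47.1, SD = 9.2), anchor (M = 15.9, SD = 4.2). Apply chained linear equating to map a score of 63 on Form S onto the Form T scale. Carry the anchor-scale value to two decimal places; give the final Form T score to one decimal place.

Form S → anchor (Group A): v = (5.1/8.3)(63 − 52.9) + 15.8 = 22.01
anchor → Form T (Group B): y = (9.2/4.2)(22.01 − 15.9) + 47.1 = 60.5

60.5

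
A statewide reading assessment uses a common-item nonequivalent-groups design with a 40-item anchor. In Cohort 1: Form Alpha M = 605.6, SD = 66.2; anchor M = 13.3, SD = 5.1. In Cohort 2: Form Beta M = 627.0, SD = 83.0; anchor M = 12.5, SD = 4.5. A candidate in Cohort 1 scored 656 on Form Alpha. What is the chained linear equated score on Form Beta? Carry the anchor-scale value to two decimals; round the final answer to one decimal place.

713.3

Form Alpha → anchor (Cohort 1): v = (5.1/66.2)(656 − 605.6) + 13.3 = 17.18
anchor → Form Beta (Cohort 2): y = (83.0/4.5)(17.18 − 12.5) + 627.0 = 713.3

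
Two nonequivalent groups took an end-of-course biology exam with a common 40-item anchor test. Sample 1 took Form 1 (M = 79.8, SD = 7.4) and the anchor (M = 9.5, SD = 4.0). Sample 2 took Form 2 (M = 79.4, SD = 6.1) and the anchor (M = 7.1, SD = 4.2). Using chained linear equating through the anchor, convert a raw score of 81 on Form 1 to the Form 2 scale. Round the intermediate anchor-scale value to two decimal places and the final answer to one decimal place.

Form 1 → anchor (Sample 1): v = (4.0/7.4)(81 − 79.8) + 9.5 = 10.15
anchor → Form 2 (Sample 2): y = (6.1/4.2)(10.15 − 7.1) + 79.4 = 83.8

83.8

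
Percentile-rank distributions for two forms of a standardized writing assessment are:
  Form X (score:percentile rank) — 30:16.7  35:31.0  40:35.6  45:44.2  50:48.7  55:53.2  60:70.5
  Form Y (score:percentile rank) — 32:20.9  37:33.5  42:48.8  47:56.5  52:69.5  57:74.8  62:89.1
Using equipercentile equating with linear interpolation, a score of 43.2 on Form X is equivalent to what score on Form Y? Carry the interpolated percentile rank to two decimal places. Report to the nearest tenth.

39.5

PR of 43.2 on Form X: 35.6 + (43.2 − 40)/(45 − 40) × (44.2 − 35.6) = 41.10
On Form Y, PR 41.10 falls between score 37 (PR 33.5) and 42 (PR 48.8).
Interpolate: 37 + (41.10 − 33.5)/(48.8 − 33.5) × (42 − 37) = 39.5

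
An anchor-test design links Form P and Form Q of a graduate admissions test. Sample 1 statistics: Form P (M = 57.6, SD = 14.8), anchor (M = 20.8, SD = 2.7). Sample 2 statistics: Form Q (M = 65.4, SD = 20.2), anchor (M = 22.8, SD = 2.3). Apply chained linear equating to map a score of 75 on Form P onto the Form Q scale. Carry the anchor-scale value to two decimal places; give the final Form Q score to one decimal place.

75.7

Form P → anchor (Sample 1): v = (2.7/14.8)(75 − 57.6) + 20.8 = 23.97
anchor → Form Q (Sample 2): y = (20.2/2.3)(23.97 − 22.8) + 65.4 = 75.7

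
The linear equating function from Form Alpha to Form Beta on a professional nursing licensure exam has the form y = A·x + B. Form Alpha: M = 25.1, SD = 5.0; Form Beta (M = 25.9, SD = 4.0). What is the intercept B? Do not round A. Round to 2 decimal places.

5.82

A = SD_Y / SD_X = 4.0 / 5.0 = 0.800000
B = M_Y − A·M_X = 25.9 − 0.800000 × 25.1 = 5.82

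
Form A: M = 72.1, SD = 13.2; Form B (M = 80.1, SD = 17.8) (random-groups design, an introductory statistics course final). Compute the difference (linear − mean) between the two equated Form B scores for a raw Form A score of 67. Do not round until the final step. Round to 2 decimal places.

-1.78

Mean-equated: 67 + (80.1 − 72.1) = 75.00
Linear-equated: (17.8/13.2)(67 − 72.1) + 80.1 = 73.223
Difference = 73.223 − 75.00 = -1.78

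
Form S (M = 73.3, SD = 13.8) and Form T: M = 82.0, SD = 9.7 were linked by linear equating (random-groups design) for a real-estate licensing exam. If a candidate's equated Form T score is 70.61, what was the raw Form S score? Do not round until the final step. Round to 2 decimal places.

Invert y = (SD_Y/SD_X)(x − M_X) + M_Y:
x = (SD_X/SD_Y)(y − M_Y) + M_X = (13.8/9.7)(70.61 − 82.0) + 73.3
x = 1.422680 × -11.390 + 73.3 = 57.10

57.10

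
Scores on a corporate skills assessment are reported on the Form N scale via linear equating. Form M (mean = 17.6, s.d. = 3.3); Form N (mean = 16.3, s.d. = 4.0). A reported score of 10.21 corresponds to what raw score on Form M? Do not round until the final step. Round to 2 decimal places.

12.58

Invert y = (SD_Y/SD_X)(x − M_X) + M_Y:
x = (SD_X/SD_Y)(y − M_Y) + M_X = (3.3/4.0)(10.21 − 16.3) + 17.6
x = 0.825000 × -6.090 + 17.6 = 12.58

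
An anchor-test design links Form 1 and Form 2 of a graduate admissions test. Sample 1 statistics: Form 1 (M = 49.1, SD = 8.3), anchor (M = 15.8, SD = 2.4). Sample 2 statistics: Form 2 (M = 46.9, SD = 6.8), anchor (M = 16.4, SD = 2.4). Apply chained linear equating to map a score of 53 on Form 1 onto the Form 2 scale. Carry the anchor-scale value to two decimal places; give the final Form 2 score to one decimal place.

Form 1 → anchor (Sample 1): v = (2.4/8.3)(53 − 49.1) + 15.8 = 16.93
anchor → Form 2 (Sample 2): y = (6.8/2.4)(16.93 − 16.4) + 46.9 = 48.4

48.4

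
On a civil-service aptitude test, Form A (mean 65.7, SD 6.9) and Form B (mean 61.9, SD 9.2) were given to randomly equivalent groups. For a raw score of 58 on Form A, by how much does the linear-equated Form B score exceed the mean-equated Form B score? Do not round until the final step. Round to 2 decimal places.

-2.57

Mean-equated: 58 + (61.9 − 65.7) = 54.20
Linear-equated: (9.2/6.9)(58 − 65.7) + 61.9 = 51.633
Difference = 51.633 − 54.20 = -2.57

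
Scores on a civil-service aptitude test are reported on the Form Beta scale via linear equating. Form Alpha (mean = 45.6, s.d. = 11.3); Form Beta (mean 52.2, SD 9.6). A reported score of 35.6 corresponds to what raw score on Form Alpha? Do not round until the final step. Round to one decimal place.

26.1

Invert y = (SD_Y/SD_X)(x − M_X) + M_Y:
x = (SD_X/SD_Y)(y − M_Y) + M_X = (11.3/9.6)(35.6 − 52.2) + 45.6
x = 1.177083 × -16.600 + 45.6 = 26.1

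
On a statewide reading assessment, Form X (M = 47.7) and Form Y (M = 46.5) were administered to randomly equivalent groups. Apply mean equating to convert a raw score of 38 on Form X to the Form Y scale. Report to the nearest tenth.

36.8

Mean equating: y = x + (M_Y − M_X) = 38 + (46.5 − 47.7) = 36.8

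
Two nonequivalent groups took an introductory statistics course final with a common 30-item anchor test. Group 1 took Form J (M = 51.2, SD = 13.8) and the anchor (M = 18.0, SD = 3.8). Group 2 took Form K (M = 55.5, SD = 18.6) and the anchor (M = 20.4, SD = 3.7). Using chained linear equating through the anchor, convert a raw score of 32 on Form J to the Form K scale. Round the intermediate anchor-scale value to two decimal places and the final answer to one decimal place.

Form J → anchor (Group 1): v = (3.8/13.8)(32 − 51.2) + 18.0 = 12.71
anchor → Form K (Group 2): y = (18.6/3.7)(12.71 − 20.4) + 55.5 = 16.8

16.8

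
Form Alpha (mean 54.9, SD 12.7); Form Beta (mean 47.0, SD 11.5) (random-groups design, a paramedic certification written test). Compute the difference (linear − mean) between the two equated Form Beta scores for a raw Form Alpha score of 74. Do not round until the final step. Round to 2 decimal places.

Mean-equated: 74 + (47.0 − 54.9) = 66.10
Linear-equated: (11.5/12.7)(74 − 54.9) + 47.0 = 64.295
Difference = 64.295 − 66.10 = -1.80

-1.80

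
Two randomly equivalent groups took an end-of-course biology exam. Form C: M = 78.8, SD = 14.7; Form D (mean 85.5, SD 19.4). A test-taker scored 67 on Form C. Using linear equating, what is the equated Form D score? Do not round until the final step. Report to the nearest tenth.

Linear equating: y = (SD_Y/SD_X)(x − M_X) + M_Y
y = (19.4/14.7)(67 − 78.8) + 85.5
y = 1.319728 × -11.8 + 85.5 = -15.5728 + 85.5 = 69.9

69.9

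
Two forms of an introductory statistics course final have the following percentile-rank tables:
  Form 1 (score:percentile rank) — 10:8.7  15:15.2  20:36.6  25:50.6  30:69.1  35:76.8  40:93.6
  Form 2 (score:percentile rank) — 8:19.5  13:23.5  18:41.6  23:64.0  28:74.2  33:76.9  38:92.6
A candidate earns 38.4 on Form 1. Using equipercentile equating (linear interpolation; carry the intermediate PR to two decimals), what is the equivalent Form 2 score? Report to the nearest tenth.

36.6

PR of 38.4 on Form 1: 76.8 + (38.4 − 35)/(40 − 35) × (93.6 − 76.8) = 88.22
On Form 2, PR 88.22 falls between score 33 (PR 76.9) and 38 (PR 92.6).
Interpolate: 33 + (88.22 − 76.9)/(92.6 − 76.9) × (38 − 33) = 36.6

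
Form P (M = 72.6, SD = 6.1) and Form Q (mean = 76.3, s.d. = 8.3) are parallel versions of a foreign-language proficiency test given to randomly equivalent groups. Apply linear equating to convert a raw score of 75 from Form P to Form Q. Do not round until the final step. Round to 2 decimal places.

79.57

Linear equating: y = (SD_Y/SD_X)(x − M_X) + M_Y
y = (8.3/6.1)(75 − 72.6) + 76.3
y = 1.360656 × 2.4 + 76.3 = 3.2656 + 76.3 = 79.57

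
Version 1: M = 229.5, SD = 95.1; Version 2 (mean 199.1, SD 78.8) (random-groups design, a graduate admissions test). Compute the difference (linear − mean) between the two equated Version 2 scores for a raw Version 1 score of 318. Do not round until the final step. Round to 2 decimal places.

Mean-equated: 318 + (199.1 − 229.5) = 287.60
Linear-equated: (78.8/95.1)(318 − 229.5) + 199.1 = 272.431
Difference = 272.431 − 287.60 = -15.17

-15.17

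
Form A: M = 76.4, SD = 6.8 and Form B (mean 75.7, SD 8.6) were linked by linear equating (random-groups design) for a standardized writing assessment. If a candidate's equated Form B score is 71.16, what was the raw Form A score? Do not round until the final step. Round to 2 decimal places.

72.81

Invert y = (SD_Y/SD_X)(x − M_X) + M_Y:
x = (SD_X/SD_Y)(y − M_Y) + M_X = (6.8/8.6)(71.16 − 75.7) + 76.4
x = 0.790698 × -4.540 + 76.4 = 72.81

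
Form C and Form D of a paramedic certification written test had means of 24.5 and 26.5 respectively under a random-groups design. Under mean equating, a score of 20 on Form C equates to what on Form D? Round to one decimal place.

Mean equating: y = x + (M_Y − M_X) = 20 + (26.5 − 24.5) = 22.0

22.0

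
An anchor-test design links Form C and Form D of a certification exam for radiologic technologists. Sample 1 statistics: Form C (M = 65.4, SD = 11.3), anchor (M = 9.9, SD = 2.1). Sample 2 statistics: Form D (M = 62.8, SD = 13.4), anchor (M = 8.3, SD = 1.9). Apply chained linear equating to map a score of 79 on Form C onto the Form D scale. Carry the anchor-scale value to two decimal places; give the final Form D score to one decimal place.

91.9

Form C → anchor (Sample 1): v = (2.1/11.3)(79 − 65.4) + 9.9 = 12.43
anchor → Form D (Sample 2): y = (13.4/1.9)(12.43 − 8.3) + 62.8 = 91.9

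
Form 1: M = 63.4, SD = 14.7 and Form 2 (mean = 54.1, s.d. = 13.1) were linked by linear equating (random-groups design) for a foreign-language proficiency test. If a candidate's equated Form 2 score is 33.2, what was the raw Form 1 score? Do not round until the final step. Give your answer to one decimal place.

Invert y = (SD_Y/SD_X)(x − M_X) + M_Y:
x = (SD_X/SD_Y)(y − M_Y) + M_X = (14.7/13.1)(33.2 − 54.1) + 63.4
x = 1.122137 × -20.900 + 63.4 = 39.9

39.9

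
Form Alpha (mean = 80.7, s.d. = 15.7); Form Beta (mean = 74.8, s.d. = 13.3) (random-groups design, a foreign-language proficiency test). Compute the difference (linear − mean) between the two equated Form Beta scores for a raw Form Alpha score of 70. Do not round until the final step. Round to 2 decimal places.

1.64

Mean-equated: 70 + (74.8 − 80.7) = 64.10
Linear-equated: (13.3/15.7)(70 − 80.7) + 74.8 = 65.736
Difference = 65.736 − 64.10 = 1.64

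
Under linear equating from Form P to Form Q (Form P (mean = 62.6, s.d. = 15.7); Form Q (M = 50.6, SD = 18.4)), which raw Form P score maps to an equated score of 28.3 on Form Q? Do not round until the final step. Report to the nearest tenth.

Invert y = (SD_Y/SD_X)(x − M_X) + M_Y:
x = (SD_X/SD_Y)(y − M_Y) + M_X = (15.7/18.4)(28.3 − 50.6) + 62.6
x = 0.853261 × -22.300 + 62.6 = 43.6

43.6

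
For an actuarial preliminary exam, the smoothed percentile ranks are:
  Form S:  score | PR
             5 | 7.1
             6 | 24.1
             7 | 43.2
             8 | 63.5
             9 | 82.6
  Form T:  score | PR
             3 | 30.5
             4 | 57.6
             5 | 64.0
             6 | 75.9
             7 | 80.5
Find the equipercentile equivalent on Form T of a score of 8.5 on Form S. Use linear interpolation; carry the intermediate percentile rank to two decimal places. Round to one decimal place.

5.8

PR of 8.5 on Form S: 63.5 + (8.5 − 8)/(9 − 8) × (82.6 − 63.5) = 73.05
On Form T, PR 73.05 falls between score 5 (PR 64.0) and 6 (PR 75.9).
Interpolate: 5 + (73.05 − 64.0)/(75.9 − 64.0) × (6 − 5) = 5.8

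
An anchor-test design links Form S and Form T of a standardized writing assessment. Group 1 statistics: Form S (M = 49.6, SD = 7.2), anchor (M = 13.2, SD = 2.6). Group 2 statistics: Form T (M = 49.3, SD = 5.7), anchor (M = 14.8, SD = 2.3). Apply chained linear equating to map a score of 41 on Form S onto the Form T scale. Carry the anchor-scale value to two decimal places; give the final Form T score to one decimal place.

37.6

Form S → anchor (Group 1): v = (2.6/7.2)(41 − 49.6) + 13.2 = 10.09
anchor → Form T (Group 2): y = (5.7/2.3)(10.09 − 14.8) + 49.3 = 37.6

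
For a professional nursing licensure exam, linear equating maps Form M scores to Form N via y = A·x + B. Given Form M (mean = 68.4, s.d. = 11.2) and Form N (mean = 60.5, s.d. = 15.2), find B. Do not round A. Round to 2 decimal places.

-32.33

A = SD_Y / SD_X = 15.2 / 11.2 = 1.357143
B = M_Y − A·M_X = 60.5 − 1.357143 × 68.4 = -32.33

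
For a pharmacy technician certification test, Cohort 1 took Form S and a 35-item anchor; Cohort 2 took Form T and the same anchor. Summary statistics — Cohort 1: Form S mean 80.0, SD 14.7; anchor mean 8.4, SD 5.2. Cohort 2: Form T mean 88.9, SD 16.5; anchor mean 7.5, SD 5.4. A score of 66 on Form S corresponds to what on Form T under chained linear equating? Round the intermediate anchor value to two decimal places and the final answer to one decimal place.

76.5

Form S → anchor (Cohort 1): v = (5.2/14.7)(66 − 80.0) + 8.4 = 3.45
anchor → Form T (Cohort 2): y = (16.5/5.4)(3.45 − 7.5) + 88.9 = 76.5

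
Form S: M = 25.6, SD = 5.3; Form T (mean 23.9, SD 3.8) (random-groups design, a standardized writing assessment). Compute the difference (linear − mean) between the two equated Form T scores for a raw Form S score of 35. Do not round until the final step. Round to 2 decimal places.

-2.66

Mean-equated: 35 + (23.9 − 25.6) = 33.30
Linear-equated: (3.8/5.3)(35 − 25.6) + 23.9 = 30.640
Difference = 30.640 − 33.30 = -2.66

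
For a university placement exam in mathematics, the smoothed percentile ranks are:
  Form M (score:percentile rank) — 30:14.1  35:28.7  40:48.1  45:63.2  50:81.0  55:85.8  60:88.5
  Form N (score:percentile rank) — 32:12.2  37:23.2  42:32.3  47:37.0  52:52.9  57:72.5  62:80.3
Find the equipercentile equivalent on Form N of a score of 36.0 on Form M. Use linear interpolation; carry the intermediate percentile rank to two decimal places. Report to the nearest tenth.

PR of 36.0 on Form M: 28.7 + (36.0 − 35)/(40 − 35) × (48.1 − 28.7) = 32.58
On Form N, PR 32.58 falls between score 42 (PR 32.3) and 47 (PR 37.0).
Interpolate: 42 + (32.58 − 32.3)/(37.0 − 32.3) × (47 − 42) = 42.3

42.3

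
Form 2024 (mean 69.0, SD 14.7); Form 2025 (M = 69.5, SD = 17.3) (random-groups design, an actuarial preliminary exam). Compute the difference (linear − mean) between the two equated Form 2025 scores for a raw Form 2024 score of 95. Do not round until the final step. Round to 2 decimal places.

Mean-equated: 95 + (69.5 − 69.0) = 95.50
Linear-equated: (17.3/14.7)(95 − 69.0) + 69.5 = 100.099
Difference = 100.099 − 95.50 = 4.60

4.60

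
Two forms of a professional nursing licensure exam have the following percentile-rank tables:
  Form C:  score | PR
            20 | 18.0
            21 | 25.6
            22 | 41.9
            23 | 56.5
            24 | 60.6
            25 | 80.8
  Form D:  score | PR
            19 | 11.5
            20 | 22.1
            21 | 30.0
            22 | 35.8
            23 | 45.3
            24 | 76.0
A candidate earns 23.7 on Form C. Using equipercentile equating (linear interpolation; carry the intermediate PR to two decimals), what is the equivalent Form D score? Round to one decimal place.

23.5

PR of 23.7 on Form C: 56.5 + (23.7 − 23)/(24 − 23) × (60.6 − 56.5) = 59.37
On Form D, PR 59.37 falls between score 23 (PR 45.3) and 24 (PR 76.0).
Interpolate: 23 + (59.37 − 45.3)/(76.0 − 45.3) × (24 − 23) = 23.5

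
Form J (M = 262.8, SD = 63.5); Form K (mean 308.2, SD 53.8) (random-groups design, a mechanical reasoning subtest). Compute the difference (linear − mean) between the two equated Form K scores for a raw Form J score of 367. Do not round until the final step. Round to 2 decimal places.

Mean-equated: 367 + (308.2 − 262.8) = 412.40
Linear-equated: (53.8/63.5)(367 − 262.8) + 308.2 = 396.483
Difference = 396.483 − 412.40 = -15.92

-15.92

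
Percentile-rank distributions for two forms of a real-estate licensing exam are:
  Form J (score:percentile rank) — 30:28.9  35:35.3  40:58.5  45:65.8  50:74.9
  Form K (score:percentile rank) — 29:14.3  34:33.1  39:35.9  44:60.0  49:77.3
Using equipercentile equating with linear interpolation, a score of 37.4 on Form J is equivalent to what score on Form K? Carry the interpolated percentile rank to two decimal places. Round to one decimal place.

41.2

PR of 37.4 on Form J: 35.3 + (37.4 − 35)/(40 − 35) × (58.5 − 35.3) = 46.44
On Form K, PR 46.44 falls between score 39 (PR 35.9) and 44 (PR 60.0).
Interpolate: 39 + (46.44 − 35.9)/(60.0 − 35.9) × (44 − 39) = 41.2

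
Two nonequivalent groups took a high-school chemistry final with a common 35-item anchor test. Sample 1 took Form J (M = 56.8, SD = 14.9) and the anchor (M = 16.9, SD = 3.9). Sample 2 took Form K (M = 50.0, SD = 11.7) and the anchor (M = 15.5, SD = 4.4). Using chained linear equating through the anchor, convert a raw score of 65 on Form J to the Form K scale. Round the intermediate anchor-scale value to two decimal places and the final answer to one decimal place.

59.4

Form J → anchor (Sample 1): v = (3.9/14.9)(65 − 56.8) + 16.9 = 19.05
anchor → Form K (Sample 2): y = (11.7/4.4)(19.05 − 15.5) + 50.0 = 59.4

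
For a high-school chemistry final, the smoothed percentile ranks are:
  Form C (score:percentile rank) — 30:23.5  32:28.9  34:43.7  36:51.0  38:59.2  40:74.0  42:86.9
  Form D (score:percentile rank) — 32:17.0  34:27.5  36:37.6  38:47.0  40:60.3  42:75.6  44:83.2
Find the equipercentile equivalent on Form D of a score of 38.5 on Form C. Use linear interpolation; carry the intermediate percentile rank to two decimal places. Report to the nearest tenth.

40.3

PR of 38.5 on Form C: 59.2 + (38.5 − 38)/(40 − 38) × (74.0 − 59.2) = 62.90
On Form D, PR 62.90 falls between score 40 (PR 60.3) and 42 (PR 75.6).
Interpolate: 40 + (62.90 − 60.3)/(75.6 − 60.3) × (42 − 40) = 40.3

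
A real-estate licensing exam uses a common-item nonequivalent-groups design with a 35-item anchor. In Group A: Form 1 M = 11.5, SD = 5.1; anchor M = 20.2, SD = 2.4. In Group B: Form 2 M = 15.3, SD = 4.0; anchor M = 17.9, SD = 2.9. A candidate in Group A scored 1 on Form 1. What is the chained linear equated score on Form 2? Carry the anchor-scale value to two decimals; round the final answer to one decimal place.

Form 1 → anchor (Group A): v = (2.4/5.1)(1 − 11.5) + 20.2 = 15.26
anchor → Form 2 (Group B): y = (4.0/2.9)(15.26 − 17.9) + 15.3 = 11.7

11.7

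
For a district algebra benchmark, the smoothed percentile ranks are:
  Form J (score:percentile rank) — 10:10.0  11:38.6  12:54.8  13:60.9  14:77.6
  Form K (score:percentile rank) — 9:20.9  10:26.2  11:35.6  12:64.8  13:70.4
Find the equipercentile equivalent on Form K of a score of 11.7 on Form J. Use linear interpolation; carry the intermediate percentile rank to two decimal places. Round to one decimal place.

PR of 11.7 on Form J: 38.6 + (11.7 − 11)/(12 − 11) × (54.8 − 38.6) = 49.94
On Form K, PR 49.94 falls between score 11 (PR 35.6) and 12 (PR 64.8).
Interpolate: 11 + (49.94 − 35.6)/(64.8 − 35.6) × (12 − 11) = 11.5

11.5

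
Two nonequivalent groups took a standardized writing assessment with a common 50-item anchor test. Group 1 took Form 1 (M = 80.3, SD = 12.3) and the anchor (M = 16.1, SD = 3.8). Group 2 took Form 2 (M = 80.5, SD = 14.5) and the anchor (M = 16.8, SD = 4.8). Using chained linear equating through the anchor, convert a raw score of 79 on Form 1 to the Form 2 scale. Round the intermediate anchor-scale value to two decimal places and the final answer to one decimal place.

77.2

Form 1 → anchor (Group 1): v = (3.8/12.3)(79 − 80.3) + 16.1 = 15.70
anchor → Form 2 (Group 2): y = (14.5/4.8)(15.70 − 16.8) + 80.5 = 77.2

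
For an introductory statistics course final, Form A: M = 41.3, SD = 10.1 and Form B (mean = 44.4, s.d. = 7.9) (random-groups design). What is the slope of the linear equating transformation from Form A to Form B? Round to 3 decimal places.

A = SD_Y / SD_X = 7.9 / 10.1 = 0.782

0.782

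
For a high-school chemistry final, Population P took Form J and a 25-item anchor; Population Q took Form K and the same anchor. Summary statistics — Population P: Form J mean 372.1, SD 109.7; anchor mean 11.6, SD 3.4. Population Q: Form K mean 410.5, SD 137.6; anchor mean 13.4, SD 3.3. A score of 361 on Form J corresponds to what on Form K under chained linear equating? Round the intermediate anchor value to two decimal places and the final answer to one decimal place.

Form J → anchor (Population P): v = (3.4/109.7)(361 − 372.1) + 11.6 = 11.26
anchor → Form K (Population Q): y = (137.6/3.3)(11.26 − 13.4) + 410.5 = 321.3

321.3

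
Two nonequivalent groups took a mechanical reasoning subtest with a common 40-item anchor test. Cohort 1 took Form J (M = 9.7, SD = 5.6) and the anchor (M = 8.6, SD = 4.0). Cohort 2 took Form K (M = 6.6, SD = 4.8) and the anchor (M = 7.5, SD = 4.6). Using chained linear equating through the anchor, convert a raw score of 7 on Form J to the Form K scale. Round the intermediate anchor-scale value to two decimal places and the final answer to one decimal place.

Form J → anchor (Cohort 1): v = (4.0/5.6)(7 − 9.7) + 8.6 = 6.67
anchor → Form K (Cohort 2): y = (4.8/4.6)(6.67 − 7.5) + 6.6 = 5.7

5.7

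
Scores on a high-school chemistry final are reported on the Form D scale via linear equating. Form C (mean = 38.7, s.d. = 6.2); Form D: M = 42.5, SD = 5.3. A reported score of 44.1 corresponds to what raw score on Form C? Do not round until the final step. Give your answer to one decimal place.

40.6

Invert y = (SD_Y/SD_X)(x − M_X) + M_Y:
x = (SD_X/SD_Y)(y − M_Y) + M_X = (6.2/5.3)(44.1 − 42.5) + 38.7
x = 1.169811 × 1.600 + 38.7 = 40.6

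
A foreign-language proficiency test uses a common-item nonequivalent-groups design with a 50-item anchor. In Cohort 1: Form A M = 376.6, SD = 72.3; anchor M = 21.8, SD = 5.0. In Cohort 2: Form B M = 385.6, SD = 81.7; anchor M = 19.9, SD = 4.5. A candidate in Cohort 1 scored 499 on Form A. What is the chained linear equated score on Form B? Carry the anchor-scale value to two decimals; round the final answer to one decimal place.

Form A → anchor (Cohort 1): v = (5.0/72.3)(499 − 376.6) + 21.8 = 30.26
anchor → Form B (Cohort 2): y = (81.7/4.5)(30.26 − 19.9) + 385.6 = 573.7

573.7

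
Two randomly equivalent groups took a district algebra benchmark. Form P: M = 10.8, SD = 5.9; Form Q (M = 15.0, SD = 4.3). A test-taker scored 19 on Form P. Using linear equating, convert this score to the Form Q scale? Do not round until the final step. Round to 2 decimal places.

20.98

Linear equating: y = (SD_Y/SD_X)(x − M_X) + M_Y
y = (4.3/5.9)(19 − 10.8) + 15.0
y = 0.728814 × 8.2 + 15.0 = 5.9763 + 15.0 = 20.98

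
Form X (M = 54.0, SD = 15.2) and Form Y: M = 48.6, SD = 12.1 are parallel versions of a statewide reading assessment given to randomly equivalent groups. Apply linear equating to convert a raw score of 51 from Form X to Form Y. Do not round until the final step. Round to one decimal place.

46.2

Linear equating: y = (SD_Y/SD_X)(x − M_X) + M_Y
y = (12.1/15.2)(51 − 54.0) + 48.6
y = 0.796053 × -3.0 + 48.6 = -2.3882 + 48.6 = 46.2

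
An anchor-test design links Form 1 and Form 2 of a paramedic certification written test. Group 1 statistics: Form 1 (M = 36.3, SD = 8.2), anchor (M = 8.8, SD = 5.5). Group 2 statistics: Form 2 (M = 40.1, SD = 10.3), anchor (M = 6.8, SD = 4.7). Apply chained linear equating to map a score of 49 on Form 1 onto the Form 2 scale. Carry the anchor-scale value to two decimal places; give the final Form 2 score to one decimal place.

63.2

Form 1 → anchor (Group 1): v = (5.5/8.2)(49 − 36.3) + 8.8 = 17.32
anchor → Form 2 (Group 2): y = (10.3/4.7)(17.32 − 6.8) + 40.1 = 63.2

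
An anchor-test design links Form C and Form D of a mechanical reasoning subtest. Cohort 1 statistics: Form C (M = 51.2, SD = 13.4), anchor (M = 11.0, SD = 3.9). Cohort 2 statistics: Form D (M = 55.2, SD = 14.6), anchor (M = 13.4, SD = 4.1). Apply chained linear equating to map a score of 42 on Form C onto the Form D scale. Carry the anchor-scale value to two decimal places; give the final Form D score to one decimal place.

Form C → anchor (Cohort 1): v = (3.9/13.4)(42 − 51.2) + 11.0 = 8.32
anchor → Form D (Cohort 2): y = (14.6/4.1)(8.32 − 13.4) + 55.2 = 37.1

37.1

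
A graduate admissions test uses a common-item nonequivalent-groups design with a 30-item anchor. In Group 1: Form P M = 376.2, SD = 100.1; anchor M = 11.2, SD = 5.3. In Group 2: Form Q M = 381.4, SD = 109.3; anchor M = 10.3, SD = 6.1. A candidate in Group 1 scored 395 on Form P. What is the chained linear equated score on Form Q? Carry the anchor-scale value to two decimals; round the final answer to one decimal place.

Form P → anchor (Group 1): v = (5.3/100.1)(395 − 376.2) + 11.2 = 12.20
anchor → Form Q (Group 2): y = (109.3/6.1)(12.20 − 10.3) + 381.4 = 415.4

415.4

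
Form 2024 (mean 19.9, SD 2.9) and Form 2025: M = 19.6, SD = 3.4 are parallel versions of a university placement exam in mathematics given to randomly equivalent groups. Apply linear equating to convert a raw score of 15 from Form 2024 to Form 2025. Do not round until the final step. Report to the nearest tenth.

13.9

Linear equating: y = (SD_Y/SD_X)(x − M_X) + M_Y
y = (3.4/2.9)(15 − 19.9) + 19.6
y = 1.172414 × -4.9 + 19.6 = -5.7448 + 19.6 = 13.9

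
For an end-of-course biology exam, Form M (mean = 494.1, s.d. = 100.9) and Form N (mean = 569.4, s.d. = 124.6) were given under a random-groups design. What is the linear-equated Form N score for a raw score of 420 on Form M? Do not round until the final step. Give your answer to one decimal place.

Linear equating: y = (SD_Y/SD_X)(x − M_X) + M_Y
y = (124.6/100.9)(420 − 494.1) + 569.4
y = 1.234886 × -74.1 + 569.4 = -91.5051 + 569.4 = 477.9

477.9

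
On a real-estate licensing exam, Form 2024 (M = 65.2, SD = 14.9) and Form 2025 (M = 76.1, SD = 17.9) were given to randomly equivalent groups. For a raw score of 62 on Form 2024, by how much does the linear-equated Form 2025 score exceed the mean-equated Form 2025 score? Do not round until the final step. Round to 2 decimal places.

-0.64

Mean-equated: 62 + (76.1 − 65.2) = 72.90
Linear-equated: (17.9/14.9)(62 − 65.2) + 76.1 = 72.256
Difference = 72.256 − 72.90 = -0.64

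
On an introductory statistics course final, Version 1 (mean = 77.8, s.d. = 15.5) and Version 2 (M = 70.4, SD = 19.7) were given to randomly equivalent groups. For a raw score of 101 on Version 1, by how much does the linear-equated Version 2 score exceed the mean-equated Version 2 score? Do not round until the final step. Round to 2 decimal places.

6.29

Mean-equated: 101 + (70.4 − 77.8) = 93.60
Linear-equated: (19.7/15.5)(101 − 77.8) + 70.4 = 99.886
Difference = 99.886 − 93.60 = 6.29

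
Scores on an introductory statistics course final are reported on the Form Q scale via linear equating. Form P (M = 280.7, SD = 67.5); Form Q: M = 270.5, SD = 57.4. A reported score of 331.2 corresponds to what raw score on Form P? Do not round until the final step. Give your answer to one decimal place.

352.1

Invert y = (SD_Y/SD_X)(x − M_X) + M_Y:
x = (SD_X/SD_Y)(y − M_Y) + M_X = (67.5/57.4)(331.2 − 270.5) + 280.7
x = 1.175958 × 60.700 + 280.7 = 352.1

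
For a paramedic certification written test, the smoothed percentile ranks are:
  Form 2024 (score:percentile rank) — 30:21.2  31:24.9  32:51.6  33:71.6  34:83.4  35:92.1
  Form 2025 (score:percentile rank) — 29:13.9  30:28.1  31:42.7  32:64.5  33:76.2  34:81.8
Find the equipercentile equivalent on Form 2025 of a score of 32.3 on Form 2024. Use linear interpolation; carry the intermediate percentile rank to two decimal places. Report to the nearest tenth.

PR of 32.3 on Form 2024: 51.6 + (32.3 − 32)/(33 − 32) × (71.6 − 51.6) = 57.60
On Form 2025, PR 57.60 falls between score 31 (PR 42.7) and 32 (PR 64.5).
Interpolate: 31 + (57.60 − 42.7)/(64.5 − 42.7) × (32 − 31) = 31.7

31.7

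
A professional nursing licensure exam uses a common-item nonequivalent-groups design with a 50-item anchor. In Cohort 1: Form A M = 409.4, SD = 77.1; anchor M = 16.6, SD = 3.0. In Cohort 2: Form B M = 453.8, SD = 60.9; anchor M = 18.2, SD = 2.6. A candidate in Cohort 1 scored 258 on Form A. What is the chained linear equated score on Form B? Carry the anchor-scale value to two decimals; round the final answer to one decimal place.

278.4

Form A → anchor (Cohort 1): v = (3.0/77.1)(258 − 409.4) + 16.6 = 10.71
anchor → Form B (Cohort 2): y = (60.9/2.6)(10.71 − 18.2) + 453.8 = 278.4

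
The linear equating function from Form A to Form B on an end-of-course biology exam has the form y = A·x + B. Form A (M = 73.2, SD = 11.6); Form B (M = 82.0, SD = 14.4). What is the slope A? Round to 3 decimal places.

A = SD_Y / SD_X = 14.4 / 11.6 = 1.241

1.241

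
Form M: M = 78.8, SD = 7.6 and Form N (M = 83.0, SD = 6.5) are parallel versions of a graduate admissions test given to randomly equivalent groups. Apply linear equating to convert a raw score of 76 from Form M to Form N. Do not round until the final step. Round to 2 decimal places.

Linear equating: y = (SD_Y/SD_X)(x − M_X) + M_Y
y = (6.5/7.6)(76 − 78.8) + 83.0
y = 0.855263 × -2.8 + 83.0 = -2.3947 + 83.0 = 80.61

80.61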